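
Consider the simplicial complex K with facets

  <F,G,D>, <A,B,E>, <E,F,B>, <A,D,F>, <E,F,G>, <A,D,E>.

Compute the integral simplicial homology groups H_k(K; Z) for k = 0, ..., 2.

Take the total order A < B < D < E < F < G on the vertex set. Then K (dimension 2) consists of the simplices:

  0-simplices (6): A, B, D, E, F, G
  1-simplices (12): AB, AD, AE, AF, BE, BF, DE, DF, DG, EF, EG, FG
  2-simplices (6): ABE, ADE, ADF, BEF, DFG, EFG

so the chain groups are C_0 ≅ Z^6, C_1 ≅ Z^12, C_2 ≅ Z^6.

Boundary ∂_1: C_1 → C_0 sends each edge [p,q] (with p < q) to q − p.
The resulting 6×12 matrix has rank 5, and its Smith normal form has invariant factors (1,1,1,1,1).

∂_2: C_2 → C_1 sends each 2-simplex [p,q,r] to [q,r] − [p,r] + [p,q]. For instance
  ∂BEF = EF − BF + BE,
  ∂EFG = FG − EG + EF.
As a 12×6 matrix over Z this has rank 6, with invariant factors (1,1,1,1,1,1).

Now H_k = ker ∂_k / im ∂_{k+1}, so:

  H_0: rank C_0 − rank ∂_1 = 6 − 5 = 1, and the invariant factors of ∂_1 are all 1, so H_0 = Z.
  H_1: rank ker ∂_1 − rank ∂_2 = (12 − 5) − 6 = 1, and the invariant factors of ∂_2 are all 1, so H_1 = Z.
  H_2: rank ker ∂_2 − rank ∂_3 = (6 − 6) − 0 = 0, and there is no ∂_3, so H_2 = 0.

(K is a triangulation of the cylinder S^1 x I.)

H_0 ≅ Z,  H_1 ≅ Z,  H_2 = 0.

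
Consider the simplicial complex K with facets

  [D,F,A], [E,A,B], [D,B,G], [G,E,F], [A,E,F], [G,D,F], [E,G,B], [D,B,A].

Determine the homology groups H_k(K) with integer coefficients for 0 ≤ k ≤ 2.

H_0 = Z,  H_1 = 0,  H_2 = Z.

Order the vertices as A < B < D < E < F < G. Listing each simplex with vertices in this order, K has dimension 2 with simplices:

  0-simplices (6): A, B, D, E, F, G
  1-simplices (12): AB, AD, AE, AF, BD, BE, BG, DF, DG, EF, EG, FG
  2-simplices (8): ABD, ABE, ADF, AEF, BDG, BEG, DFG, EFG

Hence C_0 ≅ Z^6, C_1 ≅ Z^12, C_2 ≅ Z^8.

The boundary map ∂_1: C_1 → C_0 sends each edge [p,q] (with p < q) to q − p.
As a 6×12 matrix over Z this has rank 5, with invariant factors (1,1,1,1,1).

The boundary map ∂_2: C_2 → C_1 acts by ∂[p,q,r] = [q,r] − [p,r] + [p,q]. For instance
  ∂ABD = BD − AD + AB,
  ∂ADF = DF − AF + AD.
The resulting 12×8 matrix has rank 7, and its Smith normal form has invariant factors (1,1,1,1,1,1,1).

Reading off H_k = ker ∂_k / im ∂_{k+1}:

  H_0: rank C_0 − rank ∂_1 = 6 − 5 = 1, and the invariant factors of ∂_1 are all 1, so H_0 = Z.
  H_1: rank ker ∂_1 − rank ∂_2 = (12 − 5) − 7 = 0, and the invariant factors of ∂_2 are all 1, so H_1 = 0.
  H_2: rank ker ∂_2 − rank ∂_3 = (8 − 7) − 0 = 1, and there is no ∂_3, so H_2 = Z.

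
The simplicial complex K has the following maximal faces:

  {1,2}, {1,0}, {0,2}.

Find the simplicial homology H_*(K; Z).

Order the vertices as 0 < 1 < 2. Listing each simplex with vertices in this order, K has dimension 1 with simplices:

  0-simplices (3): [0], [1], [2]
  1-simplices (3): [0,1], [0,2], [1,2]

giving chain groups C_0 ≅ Z^3, C_1 ≅ Z^3.

∂_1: C_1 → C_0 maps an edge to its endpoints' difference, ∂[p,q] = q − p. For instance
  ∂[0,2] = [2] − [0].
The resulting 3×3 matrix has rank 2, and its Smith normal form has invariant factors (1,1).

Computing H_k = (kernel of ∂_k) / (image of ∂_{k+1}):

  H_0: rank C_0 − rank ∂_1 = 3 − 2 = 1, and the invariant factors of ∂_1 are all 1, so H_0 = Z.
  H_1: rank ker ∂_1 − rank ∂_2 = (3 − 2) − 0 = 1, and there is no ∂_2, so H_1 = Z.

H_0 = Z,  H_1 = Z.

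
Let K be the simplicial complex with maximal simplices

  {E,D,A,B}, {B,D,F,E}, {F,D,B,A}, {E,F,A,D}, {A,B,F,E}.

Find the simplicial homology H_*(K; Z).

H_0 = Z,  H_1 = 0,  H_2 = 0,  H_3 = Z.

Order the vertices as A < B < D < E < F. Listing each simplex with vertices in this order, K has dimension 3 with simplices:

  0-simplices (5): A, B, D, E, F
  1-simplices (10): AB, AD, AE, AF, BD, BE, BF, DE, DF, EF
  2-simplices (10): ABD, ABE, ABF, ADE, ADF, AEF, BDE, BDF, BEF, DEF
  3-simplices (5): ABDE, ABDF, ABEF, ADEF, BDEF

Hence C_0 ≅ Z^5, C_1 ≅ Z^10, C_2 ≅ Z^10, C_3 ≅ Z^5.

Boundary ∂_1: C_1 → C_0 is given by ∂[p,q] = [q] − [p]. For instance
  ∂AD = D − A.
The resulting 5×10 matrix has rank 4, and its Smith normal form has invariant factors (1,1,1,1).

∂_2: C_2 → C_1 maps a triangle to the signed sum of its edges. For instance
  ∂ABE = BE − AE + AB,
  ∂ADF = DF − AF + AD.
The 10×10 boundary matrix has rank 6 and Smith normal form diag(1,1,1,1,1,1).

∂_3: C_3 → C_2 sends each 3-simplex σ to the alternating sum Σ_i (−1)^i (σ with its i-th vertex removed). For instance
  ∂ABDE = BDE − ADE + ABE − ABD,
  ∂ABDF = BDF − ADF + ABF − ABD.
This gives a 10×5 integer matrix of rank 4; reducing to Smith normal form yields diagonal entries (1,1,1,1).

Reading off H_k = ker ∂_k / im ∂_{k+1}:

  H_0: rank C_0 − rank ∂_1 = 5 − 4 = 1, and the invariant factors of ∂_1 are all 1, so H_0 = Z.
  H_1: rank ker ∂_1 − rank ∂_2 = (10 − 4) − 6 = 0, and the invariant factors of ∂_2 are all 1, so H_1 = 0.
  H_2: rank ker ∂_2 − rank ∂_3 = (10 − 6) − 4 = 0, and the invariant factors of ∂_3 are all 1, so H_2 = 0.
  H_3: rank ker ∂_3 − rank ∂_4 = (5 − 4) − 0 = 1, and there is no ∂_4, so H_3 = Z.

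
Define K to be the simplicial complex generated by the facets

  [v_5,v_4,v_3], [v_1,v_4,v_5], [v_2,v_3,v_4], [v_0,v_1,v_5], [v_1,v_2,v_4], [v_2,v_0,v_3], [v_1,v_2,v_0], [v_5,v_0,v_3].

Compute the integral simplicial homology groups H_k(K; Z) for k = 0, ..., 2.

We work with the vertex ordering v_0 < v_1 < v_2 < v_3 < v_4 < v_5. The simplices of K, each written with vertices in increasing order, are:

  0-simplices (6): [v_0], [v_1], [v_2], [v_3], [v_4], [v_5]
  1-simplices (12): [v_0,v_1], [v_0,v_2], [v_0,v_3], [v_0,v_5], [v_1,v_2], [v_1,v_4], [v_1,v_5], [v_2,v_3], [v_2,v_4], [v_3,v_4], [v_3,v_5], [v_4,v_5]
  2-simplices (8): [v_0,v_1,v_2], [v_0,v_1,v_5], [v_0,v_2,v_3], [v_0,v_3,v_5], [v_1,v_2,v_4], [v_1,v_4,v_5], [v_2,v_3,v_4], [v_3,v_4,v_5]

giving chain groups C_0 ≅ Z^6, C_1 ≅ Z^12, C_2 ≅ Z^8.

The boundary map ∂_1: C_1 → C_0 sends each edge [p,q] (with p < q) to q − p.
The resulting 6×12 matrix has rank 5, and its Smith normal form has invariant factors (1,1,1,1,1).

The boundary map ∂_2: C_2 → C_1 maps a triangle to the signed sum of its edges. For instance
  ∂[v_1,v_2,v_4] = [v_2,v_4] − [v_1,v_4] + [v_1,v_2],
  ∂[v_0,v_3,v_5] = [v_3,v_5] − [v_0,v_5] + [v_0,v_3].
The 12×8 boundary matrix has rank 7 and Smith normal form diag(1,1,1,1,1,1,1).

Now H_k = ker ∂_k / im ∂_{k+1}, so:

  H_0: rank C_0 − rank ∂_1 = 6 − 5 = 1, and the invariant factors of ∂_1 are all 1, so H_0 ≅ Z.
  H_1: rank ker ∂_1 − rank ∂_2 = (12 − 5) − 7 = 0, and the invariant factors of ∂_2 are all 1, so H_1 ≅ 0.
  H_2: rank ker ∂_2 − rank ∂_3 = (8 − 7) − 0 = 1, and there is no ∂_3, so H_2 ≅ Z.

H_0 ≅ Z,  H_1 = 0,  H_2 ≅ Z.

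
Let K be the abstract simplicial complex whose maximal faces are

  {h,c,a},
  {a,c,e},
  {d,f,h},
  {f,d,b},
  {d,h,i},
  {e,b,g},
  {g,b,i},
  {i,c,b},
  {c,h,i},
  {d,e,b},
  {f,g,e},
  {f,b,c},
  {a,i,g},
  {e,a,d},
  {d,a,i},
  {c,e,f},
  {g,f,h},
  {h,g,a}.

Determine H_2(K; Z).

Order the vertices as a < b < c < d < e < f < g < h < i. Listing each simplex with vertices in this order, K has dimension 2 with simplices:

  0-simplices (9): a, b, c, d, e, f, g, h, i
  1-simplices (27): ac, ad, ae, ag, ah, ai, bc, bd, be, bf, bg, bi, ce, cf, ch, ci, de, df, dh, di, ef, eg, fg, fh, gh, gi, hi
  2-simplices (18): ace, ach, ade, adi, agh, agi, bcf, bci, bde, bdf, beg, bgi, cef, chi, dfh, dhi, efg, fgh

so the chain groups are C_0 ≅ Z^9, C_1 ≅ Z^27, C_2 ≅ Z^18.

The boundary map ∂_1: C_1 → C_0 maps an edge to its endpoints' difference, ∂[p,q] = q − p. For instance
  ∂df = f − d.
This gives a 9×27 integer matrix of rank 8; reducing to Smith normal form yields diagonal entries (1,1,1,1,1,1,1,1).

Boundary ∂_2: C_2 → C_1 acts by ∂[p,q,r] = [q,r] − [p,r] + [p,q]. For instance
  ∂chi = hi − ci + ch,
  ∂ace = ce − ae + ac.
This gives a 27×18 integer matrix of rank 18; reducing to Smith normal form yields diagonal entries (1,1,1,1,1,1,1,1,1,1,1,1,1,1,1,1,1,2).

Now H_k = ker ∂_k / im ∂_{k+1}, so:

  H_2: rank ker ∂_2 − rank ∂_3 = (18 − 18) − 0 = 0, and there is no ∂_3, so H_2 = 0.

H_2 = 0.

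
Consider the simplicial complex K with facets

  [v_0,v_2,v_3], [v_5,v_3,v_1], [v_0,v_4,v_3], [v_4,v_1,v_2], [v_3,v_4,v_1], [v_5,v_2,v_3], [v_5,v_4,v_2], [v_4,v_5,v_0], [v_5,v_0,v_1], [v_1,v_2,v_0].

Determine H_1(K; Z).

H_1 = Z/2Z.

Fix the vertex order v_0 < v_1 < v_2 < v_3 < v_4 < v_5 and write every simplex with vertices in increasing order. Then dim K = 2 and the simplices of K are:

  0-simplices (6): [v_0], [v_1], [v_2], [v_3], [v_4], [v_5]
  1-simplices (15): (15 of them)
  2-simplices (10): [v_0,v_1,v_2], [v_0,v_1,v_5], [v_0,v_2,v_3], [v_0,v_3,v_4], [v_0,v_4,v_5], [v_1,v_2,v_4], [v_1,v_3,v_4], [v_1,v_3,v_5], [v_2,v_3,v_5], [v_2,v_4,v_5]

Hence C_0 ≅ Z^6, C_1 ≅ Z^15, C_2 ≅ Z^10.

Boundary ∂_1: C_1 → C_0 maps an edge to its endpoints' difference, ∂[p,q] = q − p. For instance
  ∂[v_1,v_2] = [v_2] − [v_1].
This gives a 6×15 integer matrix of rank 5; reducing to Smith normal form yields diagonal entries (1,1,1,1,1).

The boundary map ∂_2: C_2 → C_1 sends each 2-simplex [p,q,r] to [q,r] − [p,r] + [p,q]. For instance
  ∂[v_0,v_4,v_5] = [v_4,v_5] − [v_0,v_5] + [v_0,v_4],
  ∂[v_0,v_2,v_3] = [v_2,v_3] − [v_0,v_3] + [v_0,v_2].
This gives a 15×10 integer matrix of rank 10; reducing to Smith normal form yields diagonal entries (1,1,1,1,1,1,1,1,1,2).

Now H_k = ker ∂_k / im ∂_{k+1}, so:

  H_1: rank ker ∂_1 − rank ∂_2 = (15 − 5) − 10 = 0, and ∂_2 has invariant factor 2 > 1, so H_1 ≅ Z/2Z.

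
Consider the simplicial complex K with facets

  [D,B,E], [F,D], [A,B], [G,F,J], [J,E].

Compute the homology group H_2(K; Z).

H_2 = 0.

K has 7 vertices, 9 edges, 2 triangles.
rank ∂_2 = 2, rank ∂_3 = 0 ⇒ b_2 = 2 − 2 − 0 = 0. So H_2 ≅ 0.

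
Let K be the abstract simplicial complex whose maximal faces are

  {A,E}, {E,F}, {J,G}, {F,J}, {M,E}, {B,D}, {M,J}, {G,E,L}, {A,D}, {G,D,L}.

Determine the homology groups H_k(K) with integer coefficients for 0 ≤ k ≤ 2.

H_0 = Z,  H_1 = Z^3,  H_2 = 0.

Fix the vertex order A < B < D < E < F < G < J < L < M and write every simplex with vertices in increasing order. Then dim K = 2 and the simplices of K are:

  0-simplices (9): A, B, D, E, F, G, J, L, M
  1-simplices (13): AD, AE, BD, DG, DL, EF, EG, EL, EM, FJ, GJ, GL, JM
  2-simplices (2): DGL, EGL

Hence C_0 ≅ Z^9, C_1 ≅ Z^13, C_2 ≅ Z^2.

Boundary ∂_1: C_1 → C_0 is given by ∂[p,q] = [q] − [p]. For instance
  ∂EG = G − E.
The 9×13 boundary matrix has rank 8 and Smith normal form diag(1,1,1,1,1,1,1,1).

∂_2: C_2 → C_1 acts by ∂[p,q,r] = [q,r] − [p,r] + [p,q]. For instance
  ∂DGL = GL − DL + DG,
  ∂EGL = GL − EL + EG.
As a 13×2 matrix over Z this has rank 2, with invariant factors (1,1).

Now H_k = ker ∂_k / im ∂_{k+1}, so:

  H_0: rank C_0 − rank ∂_1 = 9 − 8 = 1, and the invariant factors of ∂_1 are all 1, so H_0 = Z.
  H_1: rank ker ∂_1 − rank ∂_2 = (13 − 8) − 2 = 3, and the invariant factors of ∂_2 are all 1, so H_1 = Z^3.
  H_2: rank ker ∂_2 − rank ∂_3 = (2 − 2) − 0 = 0, and there is no ∂_3, so H_2 = 0.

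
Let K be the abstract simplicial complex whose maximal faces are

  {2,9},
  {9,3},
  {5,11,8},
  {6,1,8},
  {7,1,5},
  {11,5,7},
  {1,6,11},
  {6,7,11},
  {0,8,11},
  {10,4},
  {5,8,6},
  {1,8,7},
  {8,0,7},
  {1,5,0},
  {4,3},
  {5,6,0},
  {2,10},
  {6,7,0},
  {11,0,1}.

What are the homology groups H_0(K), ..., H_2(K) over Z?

H_0 ≅ Z^2,  H_1 ≅ Z^3,  H_2 ≅ Z.

Fix the vertex order 0 < 1 < 2 < 3 < 4 < 5 < 6 < 7 < 8 < 9 < 10 < 11 and write every simplex with vertices in increasing order. Then dim K = 2 and the simplices of K are:

  0-simplices (12): [0], [1], [2], [3], [4], [5], [6], [7], [8], [9], [10], [11]
  1-simplices (26): (26 of them)
  2-simplices (14): [0,1,5], [0,1,11], [0,5,6], [0,6,7], [0,7,8], [0,8,11], [1,5,7], [1,6,8], [1,6,11], [1,7,8], [5,6,8], [5,7,11], [5,8,11], [6,7,11]

so the chain groups are C_0 ≅ Z^12, C_1 ≅ Z^26, C_2 ≅ Z^14.

∂_1: C_1 → C_0 maps an edge to its endpoints' difference, ∂[p,q] = q − p. For instance
  ∂[6,11] = [11] − [6].
As a 12×26 matrix over Z this has rank 10, with invariant factors (1,1,1,1,1,1,1,1,1,1).

∂_2: C_2 → C_1 maps a triangle to the signed sum of its edges. For instance
  ∂[0,5,6] = [5,6] − [0,6] + [0,5],
  ∂[0,1,11] = [1,11] − [0,11] + [0,1].
The resulting 26×14 matrix has rank 13, and its Smith normal form has invariant factors (1,1,1,1,1,1,1,1,1,1,1,1,1).

Reading off H_k = ker ∂_k / im ∂_{k+1}:

  H_0: rank C_0 − rank ∂_1 = 12 − 10 = 2, and the invariant factors of ∂_1 are all 1, so H_0 = Z^2.
  H_1: rank ker ∂_1 − rank ∂_2 = (26 − 10) − 13 = 3, and the invariant factors of ∂_2 are all 1, so H_1 = Z^3.
  H_2: rank ker ∂_2 − rank ∂_3 = (14 − 13) − 0 = 1, and there is no ∂_3, so H_2 = Z.

(K is a triangulation of the disjoint union of the circle S^1 and the torus T^2.)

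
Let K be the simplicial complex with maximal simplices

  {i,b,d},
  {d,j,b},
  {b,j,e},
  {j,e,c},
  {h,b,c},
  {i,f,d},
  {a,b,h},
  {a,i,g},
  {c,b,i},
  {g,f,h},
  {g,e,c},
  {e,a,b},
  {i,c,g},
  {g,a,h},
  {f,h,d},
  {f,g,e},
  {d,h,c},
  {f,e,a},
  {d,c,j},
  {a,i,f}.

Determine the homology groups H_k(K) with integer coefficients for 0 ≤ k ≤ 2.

H_0 ≅ Z,  H_1 ≅ Z ⊕ Z/2Z,  H_2 = 0.

K has 10 vertices, 30 edges, 20 triangles.
rank ∂_0 = 0, rank ∂_1 = 9 ⇒ b_0 = 10 − 0 − 9 = 1; all invariant factors of ∂_1 are 1 so no torsion. So H_0 = Z.
rank ∂_1 = 9, rank ∂_2 = 20 ⇒ b_1 = 30 − 9 − 20 = 1; ∂_2 has invariant factor(s) [2] giving torsion. So H_1 = Z ⊕ Z/2Z.
rank ∂_2 = 20, rank ∂_3 = 0 ⇒ b_2 = 20 − 20 − 0 = 0. So H_2 = 0.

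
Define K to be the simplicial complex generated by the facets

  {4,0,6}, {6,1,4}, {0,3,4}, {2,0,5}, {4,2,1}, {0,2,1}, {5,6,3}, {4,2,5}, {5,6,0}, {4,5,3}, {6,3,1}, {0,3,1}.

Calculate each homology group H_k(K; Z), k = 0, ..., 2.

H_0 = Z,  H_1 = Z/2,  H_2 = 0.

We work with the vertex ordering 0 < 1 < 2 < 3 < 4 < 5 < 6. The simplices of K, each written with vertices in increasing order, are:

  0-simplices (7): [0], [1], [2], [3], [4], [5], [6]
  1-simplices (18): [0,1], [0,2], [0,3], [0,4], [0,5], [0,6], [1,2], [1,3], [1,4], [1,6], [2,4], [2,5], [3,4], [3,5], [3,6], [4,5], [4,6], [5,6]
  2-simplices (12): [0,1,2], [0,1,3], [0,2,5], [0,3,4], [0,4,6], [0,5,6], [1,2,4], [1,3,6], [1,4,6], [2,4,5], [3,4,5], [3,5,6]

giving chain groups C_0 ≅ Z^7, C_1 ≅ Z^18, C_2 ≅ Z^12.

∂_1: C_1 → C_0 maps an edge to its endpoints' difference, ∂[p,q] = q − p. For instance
  ∂[0,3] = [3] − [0].
This gives a 7×18 integer matrix of rank 6; reducing to Smith normal form yields diagonal entries (1,1,1,1,1,1).

∂_2: C_2 → C_1 sends each 2-simplex [p,q,r] to [q,r] − [p,r] + [p,q]. For instance
  ∂[1,2,4] = [2,4] − [1,4] + [1,2],
  ∂[0,2,5] = [2,5] − [0,5] + [0,2].
The resulting 18×12 matrix has rank 12, and its Smith normal form has invariant factors (1,1,1,1,1,1,1,1,1,1,1,2).

From H_k ≅ ker(∂_k) / im(∂_{k+1}) we obtain:

  H_0: rank C_0 − rank ∂_1 = 7 − 6 = 1, and the invariant factors of ∂_1 are all 1, so H_0 ≅ Z.
  H_1: rank ker ∂_1 − rank ∂_2 = (18 − 6) − 12 = 0, and ∂_2 has invariant factor 2 > 1, so H_1 ≅ Z/2.
  H_2: rank ker ∂_2 − rank ∂_3 = (12 − 12) − 0 = 0, and there is no ∂_3, so H_2 ≅ 0.

As a check, the Euler characteristic is 7 − 18 + 12 = 1, which agrees with 1 − 0 + 0 = 1.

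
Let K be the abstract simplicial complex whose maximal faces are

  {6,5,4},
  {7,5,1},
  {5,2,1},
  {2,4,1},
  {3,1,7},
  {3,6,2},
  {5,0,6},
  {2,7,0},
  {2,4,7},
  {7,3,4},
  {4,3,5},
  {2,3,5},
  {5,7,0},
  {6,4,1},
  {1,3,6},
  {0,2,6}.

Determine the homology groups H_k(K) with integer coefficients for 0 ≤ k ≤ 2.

H_0 ≅ Z,  H_1 ≅ Z^2,  H_2 ≅ Z.

We work with the vertex ordering 0 < 1 < 2 < 3 < 4 < 5 < 6 < 7. The simplices of K, each written with vertices in increasing order, are:

  0-simplices (8): [0], [1], [2], [3], [4], [5], [6], [7]
  1-simplices (24): (24 of them)
  2-simplices (16): [0,2,6], [0,2,7], [0,5,6], [0,5,7], [1,2,4], [1,2,5], [1,3,6], [1,3,7], [1,4,6], [1,5,7], [2,3,5], [2,3,6], [2,4,7], [3,4,5], [3,4,7], [4,5,6]

Hence C_0 ≅ Z^8, C_1 ≅ Z^24, C_2 ≅ Z^16.

The boundary map ∂_1: C_1 → C_0 is given by ∂[p,q] = [q] − [p].
The resulting 8×24 matrix has rank 7, and its Smith normal form has invariant factors (1,1,1,1,1,1,1).

The boundary map ∂_2: C_2 → C_1 maps a triangle to the signed sum of its edges. For instance
  ∂[2,3,5] = [3,5] − [2,5] + [2,3],
  ∂[0,2,6] = [2,6] − [0,6] + [0,2].
The 24×16 boundary matrix has rank 15 and Smith normal form diag(1,1,1,1,1,1,1,1,1,1,1,1,1,1,1).

Now H_k = ker ∂_k / im ∂_{k+1}, so:

  H_0: rank C_0 − rank ∂_1 = 8 − 7 = 1, and the invariant factors of ∂_1 are all 1, so H_0 ≅ Z.
  H_1: rank ker ∂_1 − rank ∂_2 = (24 − 7) − 15 = 2, and the invariant factors of ∂_2 are all 1, so H_1 ≅ Z^2.
  H_2: rank ker ∂_2 − rank ∂_3 = (16 − 15) − 0 = 1, and there is no ∂_3, so H_2 ≅ Z.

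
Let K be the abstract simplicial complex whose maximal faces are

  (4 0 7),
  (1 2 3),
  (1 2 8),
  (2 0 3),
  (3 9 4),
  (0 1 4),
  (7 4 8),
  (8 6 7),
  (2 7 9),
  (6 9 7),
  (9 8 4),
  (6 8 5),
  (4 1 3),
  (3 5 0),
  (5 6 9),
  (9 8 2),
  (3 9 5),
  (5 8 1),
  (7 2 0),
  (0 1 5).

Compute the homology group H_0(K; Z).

H_0 = Z.

Order the vertices as 0 < 1 < 2 < 3 < 4 < 5 < 6 < 7 < 8 < 9. Listing each simplex with vertices in this order, K has dimension 2 with simplices:

  0-simplices (10): [0], [1], [2], [3], [4], [5], [6], [7], [8], [9]
  1-simplices (30): (30 of them)
  2-simplices (20): (20 of them)

so the chain groups are C_0 ≅ Z^10, C_1 ≅ Z^30, C_2 ≅ Z^20.

Boundary ∂_1: C_1 → C_0 sends each edge [p,q] (with p < q) to q − p. For instance
  ∂[0,5] = [5] − [0].
As a 10×30 matrix over Z this has rank 9, with invariant factors (1,1,1,1,1,1,1,1,1).

The boundary map ∂_2: C_2 → C_1 sends each 2-simplex [p,q,r] to [q,r] − [p,r] + [p,q]. For instance
  ∂[0,3,5] = [3,5] − [0,5] + [0,3],
  ∂[0,1,4] = [1,4] − [0,4] + [0,1].
The 30×20 boundary matrix has rank 20 and Smith normal form diag(1,1,1,1,1,1,1,1,1,1,1,1,1,1,1,1,1,1,1,2).

Computing H_k = (kernel of ∂_k) / (image of ∂_{k+1}):

  H_0: rank C_0 − rank ∂_1 = 10 − 9 = 1, and the invariant factors of ∂_1 are all 1, so H_0 = Z.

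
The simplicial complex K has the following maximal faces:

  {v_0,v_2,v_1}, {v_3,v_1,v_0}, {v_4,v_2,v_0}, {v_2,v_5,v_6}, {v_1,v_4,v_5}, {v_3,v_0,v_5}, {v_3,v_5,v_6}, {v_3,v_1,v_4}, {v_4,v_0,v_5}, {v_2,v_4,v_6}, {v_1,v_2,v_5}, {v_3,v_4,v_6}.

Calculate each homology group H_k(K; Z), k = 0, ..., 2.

Order the vertices as v_0 < v_1 < v_2 < v_3 < v_4 < v_5 < v_6. Listing each simplex with vertices in this order, K has dimension 2 with simplices:

  0-simplices (7): [v_0], [v_1], [v_2], [v_3], [v_4], [v_5], [v_6]
  1-simplices (18): (18 of them)
  2-simplices (12): (12 of them)

so the chain groups are C_0 ≅ Z^7, C_1 ≅ Z^18, C_2 ≅ Z^12.

∂_1: C_1 → C_0 maps an edge to its endpoints' difference, ∂[p,q] = q − p. For instance
  ∂[v_0,v_2] = [v_2] − [v_0].
This gives a 7×18 integer matrix of rank 6; reducing to Smith normal form yields diagonal entries (1,1,1,1,1,1).

The boundary map ∂_2: C_2 → C_1 sends each 2-simplex [p,q,r] to [q,r] − [p,r] + [p,q]. For instance
  ∂[v_3,v_4,v_6] = [v_4,v_6] − [v_3,v_6] + [v_3,v_4],
  ∂[v_2,v_5,v_6] = [v_5,v_6] − [v_2,v_6] + [v_2,v_5].
As a 18×12 matrix over Z this has rank 12, with invariant factors (1,1,1,1,1,1,1,1,1,1,1,2).

Now H_k = ker ∂_k / im ∂_{k+1}, so:

  H_0: rank C_0 − rank ∂_1 = 7 − 6 = 1, and the invariant factors of ∂_1 are all 1, so H_0 = Z.
  H_1: rank ker ∂_1 − rank ∂_2 = (18 − 6) − 12 = 0, and ∂_2 has invariant factor 2 > 1, so H_1 = Z/2.
  H_2: rank ker ∂_2 − rank ∂_3 = (12 − 12) − 0 = 0, and there is no ∂_3, so H_2 = 0.

As a check, the Euler characteristic is 7 − 18 + 12 = 1, which agrees with 1 − 0 + 0 = 1.
(K is a triangulation of the real projective plane RP^2.)

H_0 = Z,  H_1 = Z/2,  H_2 = 0.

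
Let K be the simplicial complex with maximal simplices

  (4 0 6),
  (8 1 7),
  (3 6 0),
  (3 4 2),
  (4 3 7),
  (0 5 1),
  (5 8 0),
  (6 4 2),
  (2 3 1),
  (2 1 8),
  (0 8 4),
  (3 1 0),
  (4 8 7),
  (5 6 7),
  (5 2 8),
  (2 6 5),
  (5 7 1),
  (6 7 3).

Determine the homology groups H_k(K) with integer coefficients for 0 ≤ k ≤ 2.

We work with the vertex ordering 0 < 1 < 2 < 3 < 4 < 5 < 6 < 7 < 8. The simplices of K, each written with vertices in increasing order, are:

  0-simplices (9): [0], [1], [2], [3], [4], [5], [6], [7], [8]
  1-simplices (27): (27 of them)
  2-simplices (18): [0,1,3], [0,1,5], [0,3,6], [0,4,6], [0,4,8], [0,5,8], [1,2,3], [1,2,8], [1,5,7], [1,7,8], [2,3,4], [2,4,6], [2,5,6], [2,5,8], [3,4,7], [3,6,7], [4,7,8], [5,6,7]

giving chain groups C_0 ≅ Z^9, C_1 ≅ Z^27, C_2 ≅ Z^18.

Boundary ∂_1: C_1 → C_0 maps an edge to its endpoints' difference, ∂[p,q] = q − p. For instance
  ∂[0,1] = [1] − [0].
As a 9×27 matrix over Z this has rank 8, with invariant factors (1,1,1,1,1,1,1,1).

∂_2: C_2 → C_1 sends each 2-simplex [p,q,r] to [q,r] − [p,r] + [p,q]. For instance
  ∂[0,1,5] = [1,5] − [0,5] + [0,1],
  ∂[2,5,6] = [5,6] − [2,6] + [2,5].
The resulting 27×18 matrix has rank 18, and its Smith normal form has invariant factors (1,1,1,1,1,1,1,1,1,1,1,1,1,1,1,1,1,2).

Computing H_k = (kernel of ∂_k) / (image of ∂_{k+1}):

  H_0: rank C_0 − rank ∂_1 = 9 − 8 = 1, and the invariant factors of ∂_1 are all 1, so H_0 ≅ Z.
  H_1: rank ker ∂_1 − rank ∂_2 = (27 − 8) − 18 = 1, and ∂_2 has invariant factor 2 > 1, so H_1 ≅ Z ⊕ Z/2Z.
  H_2: rank ker ∂_2 − rank ∂_3 = (18 − 18) − 0 = 0, and there is no ∂_3, so H_2 ≅ 0.

(K is a triangulation of the Klein bottle.)

H_0 ≅ Z,  H_1 ≅ Z ⊕ Z/2Z,  H_2 = 0.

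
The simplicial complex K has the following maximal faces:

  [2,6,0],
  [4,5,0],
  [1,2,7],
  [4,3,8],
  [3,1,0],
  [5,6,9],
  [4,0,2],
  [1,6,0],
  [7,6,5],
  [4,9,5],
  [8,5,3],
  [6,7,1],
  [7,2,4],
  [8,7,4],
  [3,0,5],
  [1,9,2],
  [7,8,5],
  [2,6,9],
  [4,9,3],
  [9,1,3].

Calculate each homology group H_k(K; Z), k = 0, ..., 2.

H_0 ≅ Z,  H_1 ≅ Z × Z/2,  H_2 = 0.

We work with the vertex ordering 0 < 1 < 2 < 3 < 4 < 5 < 6 < 7 < 8 < 9. The simplices of K, each written with vertices in increasing order, are:

  0-simplices (10): [0], [1], [2], [3], [4], [5], [6], [7], [8], [9]
  1-simplices (30): (30 of them)
  2-simplices (20): (20 of them)

Hence C_0 ≅ Z^10, C_1 ≅ Z^30, C_2 ≅ Z^20.

The boundary map ∂_1: C_1 → C_0 maps an edge to its endpoints' difference, ∂[p,q] = q − p. For instance
  ∂[2,9] = [9] − [2].
The resulting 10×30 matrix has rank 9, and its Smith normal form has invariant factors (1,1,1,1,1,1,1,1,1).

The boundary map ∂_2: C_2 → C_1 sends each 2-simplex [p,q,r] to [q,r] − [p,r] + [p,q]. For instance
  ∂[3,4,9] = [4,9] − [3,9] + [3,4],
  ∂[0,1,3] = [1,3] − [0,3] + [0,1].
This gives a 30×20 integer matrix of rank 20; reducing to Smith normal form yields diagonal entries (1,1,1,1,1,1,1,1,1,1,1,1,1,1,1,1,1,1,1,2).

Reading off H_k = ker ∂_k / im ∂_{k+1}:

  H_0: rank C_0 − rank ∂_1 = 10 − 9 = 1, and the invariant factors of ∂_1 are all 1, so H_0 = Z.
  H_1: rank ker ∂_1 − rank ∂_2 = (30 − 9) − 20 = 1, and ∂_2 has invariant factor 2 > 1, so H_1 = Z × Z/2.
  H_2: rank ker ∂_2 − rank ∂_3 = (20 − 20) − 0 = 0, and there is no ∂_3, so H_2 = 0.

As a check, the Euler characteristic is 10 − 30 + 20 = 0, which agrees with 1 − 1 + 0 = 0.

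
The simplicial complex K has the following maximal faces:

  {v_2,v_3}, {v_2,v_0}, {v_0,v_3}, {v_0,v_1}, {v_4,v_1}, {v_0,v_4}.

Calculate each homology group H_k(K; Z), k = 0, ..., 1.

We work with the vertex ordering v_0 < v_1 < v_2 < v_3 < v_4. The simplices of K, each written with vertices in increasing order, are:

  0-simplices (5): [v_0], [v_1], [v_2], [v_3], [v_4]
  1-simplices (6): [v_0,v_1], [v_0,v_2], [v_0,v_3], [v_0,v_4], [v_1,v_4], [v_2,v_3]

Hence C_0 ≅ Z^5, C_1 ≅ Z^6.

The boundary map ∂_1: C_1 → C_0 maps an edge to its endpoints' difference, ∂[p,q] = q − p.
As a 5×6 matrix over Z this has rank 4, with invariant factors (1,1,1,1).

Reading off H_k = ker ∂_k / im ∂_{k+1}:

  H_0: rank C_0 − rank ∂_1 = 5 − 4 = 1, and the invariant factors of ∂_1 are all 1, so H_0 ≅ Z.
  H_1: rank ker ∂_1 − rank ∂_2 = (6 − 4) − 0 = 2, and there is no ∂_2, so H_1 ≅ Z^2.

H_0 = Z,  H_1 = Z^2.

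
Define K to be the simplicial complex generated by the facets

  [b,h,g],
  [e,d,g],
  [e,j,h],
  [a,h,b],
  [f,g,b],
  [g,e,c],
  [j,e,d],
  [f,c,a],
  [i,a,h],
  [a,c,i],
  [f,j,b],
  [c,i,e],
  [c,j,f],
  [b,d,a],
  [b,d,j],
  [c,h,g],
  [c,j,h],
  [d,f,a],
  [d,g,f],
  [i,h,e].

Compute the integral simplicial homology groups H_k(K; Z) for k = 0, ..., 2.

H_0 = Z,  H_1 = Z × Z/2,  H_2 = 0.

Order the vertices as a < b < c < d < e < f < g < h < i < j. Listing each simplex with vertices in this order, K has dimension 2 with simplices:

  0-simplices (10): a, b, c, d, e, f, g, h, i, j
  1-simplices (30): ab, ac, ad, af, ah, ai, bd, bf, bg, bh, bj, ce, cf, cg, ch, ci, cj, de, df, dg, dj, eg, eh, ei, ej, fg, fj, gh, hi, hj
  2-simplices (20): abd, abh, acf, aci, adf, ahi, bdj, bfg, bfj, bgh, ceg, cei, cfj, cgh, chj, deg, dej, dfg, ehi, ehj

giving chain groups C_0 ≅ Z^10, C_1 ≅ Z^30, C_2 ≅ Z^20.

The boundary map ∂_1: C_1 → C_0 maps an edge to its endpoints' difference, ∂[p,q] = q − p. For instance
  ∂hj = j − h.
The 10×30 boundary matrix has rank 9 and Smith normal form diag(1,1,1,1,1,1,1,1,1).

∂_2: C_2 → C_1 maps a triangle to the signed sum of its edges. For instance
  ∂ahi = hi − ai + ah,
  ∂aci = ci − ai + ac.
This gives a 30×20 integer matrix of rank 20; reducing to Smith normal form yields diagonal entries (1,1,1,1,1,1,1,1,1,1,1,1,1,1,1,1,1,1,1,2).

Now H_k = ker ∂_k / im ∂_{k+1}, so:

  H_0: rank C_0 − rank ∂_1 = 10 − 9 = 1, and the invariant factors of ∂_1 are all 1, so H_0 ≅ Z.
  H_1: rank ker ∂_1 − rank ∂_2 = (30 − 9) − 20 = 1, and ∂_2 has invariant factor 2 > 1, so H_1 ≅ Z × Z/2.
  H_2: rank ker ∂_2 − rank ∂_3 = (20 − 20) − 0 = 0, and there is no ∂_3, so H_2 ≅ 0.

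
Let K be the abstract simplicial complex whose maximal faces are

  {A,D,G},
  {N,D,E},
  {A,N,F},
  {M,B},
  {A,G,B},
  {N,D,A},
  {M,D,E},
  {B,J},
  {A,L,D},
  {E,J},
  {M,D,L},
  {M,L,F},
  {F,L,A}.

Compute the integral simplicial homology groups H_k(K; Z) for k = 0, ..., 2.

H_0 ≅ Z,  H_1 ≅ Z^2,  H_2 = 0.

Fix the vertex order A < B < D < E < F < G < J < L < M < N and write every simplex with vertices in increasing order. Then dim K = 2 and the simplices of K are:

  0-simplices (10): A, B, D, E, F, G, J, L, M, N
  1-simplices (21): AB, AD, AF, AG, AL, AN, BG, BJ, BM, DE, DG, DL, DM, DN, EJ, EM, EN, FL, FM, FN, LM
  2-simplices (10): ABG, ADG, ADL, ADN, AFL, AFN, DEM, DEN, DLM, FLM

so the chain groups are C_0 ≅ Z^10, C_1 ≅ Z^21, C_2 ≅ Z^10.

The boundary map ∂_1: C_1 → C_0 maps an edge to its endpoints' difference, ∂[p,q] = q − p.
The 10×21 boundary matrix has rank 9 and Smith normal form diag(1,1,1,1,1,1,1,1,1).

Boundary ∂_2: C_2 → C_1 maps a triangle to the signed sum of its edges. For instance
  ∂ABG = BG − AG + AB,
  ∂ADN = DN − AN + AD.
As a 21×10 matrix over Z this has rank 10, with invariant factors (1,1,1,1,1,1,1,1,1,1).

Reading off H_k = ker ∂_k / im ∂_{k+1}:

  H_0: rank C_0 − rank ∂_1 = 10 − 9 = 1, and the invariant factors of ∂_1 are all 1, so H_0 = Z.
  H_1: rank ker ∂_1 − rank ∂_2 = (21 − 9) − 10 = 2, and the invariant factors of ∂_2 are all 1, so H_1 = Z^2.
  H_2: rank ker ∂_2 − rank ∂_3 = (10 − 10) − 0 = 0, and there is no ∂_3, so H_2 = 0.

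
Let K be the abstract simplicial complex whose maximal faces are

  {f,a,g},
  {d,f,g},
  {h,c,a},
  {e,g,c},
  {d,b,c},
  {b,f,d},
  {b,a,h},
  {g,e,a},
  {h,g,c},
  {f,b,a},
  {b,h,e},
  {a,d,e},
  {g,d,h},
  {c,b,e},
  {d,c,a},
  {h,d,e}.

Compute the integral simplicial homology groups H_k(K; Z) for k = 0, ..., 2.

H_0 ≅ Z,  H_1 ≅ Z^2,  H_2 ≅ Z.

Take the total order a < b < c < d < e < f < g < h on the vertex set. Then K (dimension 2) consists of the simplices:

  0-simplices (8): a, b, c, d, e, f, g, h
  1-simplices (24): ab, ac, ad, ae, af, ag, ah, bc, bd, be, bf, bh, cd, ce, cg, ch, de, df, dg, dh, eg, eh, fg, gh
  2-simplices (16): abf, abh, acd, ach, ade, aeg, afg, bcd, bce, bdf, beh, ceg, cgh, deh, dfg, dgh

giving chain groups C_0 ≅ Z^8, C_1 ≅ Z^24, C_2 ≅ Z^16.

The boundary map ∂_1: C_1 → C_0 sends each edge [p,q] (with p < q) to q − p.
This gives a 8×24 integer matrix of rank 7; reducing to Smith normal form yields diagonal entries (1,1,1,1,1,1,1).

Boundary ∂_2: C_2 → C_1 acts by ∂[p,q,r] = [q,r] − [p,r] + [p,q]. For instance
  ∂aeg = eg − ag + ae,
  ∂abh = bh − ah + ab.
The resulting 24×16 matrix has rank 15, and its Smith normal form has invariant factors (1,1,1,1,1,1,1,1,1,1,1,1,1,1,1).

From H_k ≅ ker(∂_k) / im(∂_{k+1}) we obtain:

  H_0: rank C_0 − rank ∂_1 = 8 − 7 = 1, and the invariant factors of ∂_1 are all 1, so H_0 ≅ Z.
  H_1: rank ker ∂_1 − rank ∂_2 = (24 − 7) − 15 = 2, and the invariant factors of ∂_2 are all 1, so H_1 ≅ Z^2.
  H_2: rank ker ∂_2 − rank ∂_3 = (16 − 15) − 0 = 1, and there is no ∂_3, so H_2 ≅ Z.

As a check, the Euler characteristic is 8 − 24 + 16 = 0, which agrees with 1 − 2 + 1 = 0.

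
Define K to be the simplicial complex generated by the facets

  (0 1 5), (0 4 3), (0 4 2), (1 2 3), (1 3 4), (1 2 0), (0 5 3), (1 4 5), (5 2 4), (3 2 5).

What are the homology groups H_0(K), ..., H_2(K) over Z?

H_0 ≅ Z,  H_1 ≅ Z/2Z,  H_2 = 0.

Fix the vertex order 0 < 1 < 2 < 3 < 4 < 5 and write every simplex with vertices in increasing order. Then dim K = 2 and the simplices of K are:

  0-simplices (6): [0], [1], [2], [3], [4], [5]
  1-simplices (15): [0,1], [0,2], [0,3], [0,4], [0,5], [1,2], [1,3], [1,4], [1,5], [2,3], [2,4], [2,5], [3,4], [3,5], [4,5]
  2-simplices (10): [0,1,2], [0,1,5], [0,2,4], [0,3,4], [0,3,5], [1,2,3], [1,3,4], [1,4,5], [2,3,5], [2,4,5]

so the chain groups are C_0 ≅ Z^6, C_1 ≅ Z^15, C_2 ≅ Z^10.

Boundary ∂_1: C_1 → C_0 is given by ∂[p,q] = [q] − [p].
The resulting 6×15 matrix has rank 5, and its Smith normal form has invariant factors (1,1,1,1,1).

Boundary ∂_2: C_2 → C_1 sends each 2-simplex [p,q,r] to [q,r] − [p,r] + [p,q]. For instance
  ∂[0,3,5] = [3,5] − [0,5] + [0,3],
  ∂[1,4,5] = [4,5] − [1,5] + [1,4].
As a 15×10 matrix over Z this has rank 10, with invariant factors (1,1,1,1,1,1,1,1,1,2).

From H_k ≅ ker(∂_k) / im(∂_{k+1}) we obtain:

  H_0: rank C_0 − rank ∂_1 = 6 − 5 = 1, and the invariant factors of ∂_1 are all 1, so H_0 ≅ Z.
  H_1: rank ker ∂_1 − rank ∂_2 = (15 − 5) − 10 = 0, and ∂_2 has invariant factor 2 > 1, so H_1 ≅ Z/2Z.
  H_2: rank ker ∂_2 − rank ∂_3 = (10 − 10) − 0 = 0, and there is no ∂_3, so H_2 ≅ 0.

(K is a triangulation of the real projective plane RP^2.)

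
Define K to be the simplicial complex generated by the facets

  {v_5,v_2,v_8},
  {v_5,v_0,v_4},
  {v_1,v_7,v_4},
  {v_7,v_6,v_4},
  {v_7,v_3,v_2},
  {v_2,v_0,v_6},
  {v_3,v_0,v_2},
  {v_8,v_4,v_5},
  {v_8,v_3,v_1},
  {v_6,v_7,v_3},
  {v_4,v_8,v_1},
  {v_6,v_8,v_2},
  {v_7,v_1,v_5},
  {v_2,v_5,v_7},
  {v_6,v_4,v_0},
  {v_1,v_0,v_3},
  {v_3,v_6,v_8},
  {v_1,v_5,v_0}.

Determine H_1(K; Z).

H_1 = Z ⊕ Z/2Z.

Take the total order v_0 < v_1 < v_2 < v_3 < v_4 < v_5 < v_6 < v_7 < v_8 on the vertex set. Then K (dimension 2) consists of the simplices:

  0-simplices (9): [v_0], [v_1], [v_2], [v_3], [v_4], [v_5], [v_6], [v_7], [v_8]
  1-simplices (27): (27 of them)
  2-simplices (18): (18 of them)

so the chain groups are C_0 ≅ Z^9, C_1 ≅ Z^27, C_2 ≅ Z^18.

The boundary map ∂_1: C_1 → C_0 sends each edge [p,q] (with p < q) to q − p. For instance
  ∂[v_3,v_6] = [v_6] − [v_3].
The 9×27 boundary matrix has rank 8 and Smith normal form diag(1,1,1,1,1,1,1,1).

Boundary ∂_2: C_2 → C_1 acts by ∂[p,q,r] = [q,r] − [p,r] + [p,q]. For instance
  ∂[v_1,v_3,v_8] = [v_3,v_8] − [v_1,v_8] + [v_1,v_3],
  ∂[v_1,v_4,v_8] = [v_4,v_8] − [v_1,v_8] + [v_1,v_4].
This gives a 27×18 integer matrix of rank 18; reducing to Smith normal form yields diagonal entries (1,1,1,1,1,1,1,1,1,1,1,1,1,1,1,1,1,2).

Reading off H_k = ker ∂_k / im ∂_{k+1}:

  H_1: rank ker ∂_1 − rank ∂_2 = (27 − 8) − 18 = 1, and ∂_2 has invariant factor 2 > 1, so H_1 = Z ⊕ Z/2Z.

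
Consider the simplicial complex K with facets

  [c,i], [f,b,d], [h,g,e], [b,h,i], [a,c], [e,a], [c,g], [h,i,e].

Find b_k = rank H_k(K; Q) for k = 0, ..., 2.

K has 9 vertices, 14 edges, 4 triangles.
rank ∂_0 = 0, rank ∂_1 = 8 ⇒ b_0 = 9 − 0 − 8 = 1; all invariant factors of ∂_1 are 1 so no torsion. So H_0 = Z.
rank ∂_1 = 8, rank ∂_2 = 4 ⇒ b_1 = 14 − 8 − 4 = 2; all invariant factors of ∂_2 are 1 so no torsion. So H_1 = Z^2.
rank ∂_2 = 4, rank ∂_3 = 0 ⇒ b_2 = 4 − 4 − 0 = 0. So H_2 = 0.

b_0 = 1, b_1 = 2, b_2 = 0.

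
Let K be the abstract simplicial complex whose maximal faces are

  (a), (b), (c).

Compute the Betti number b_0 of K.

b_0 = 3.

Order the vertices as a < b < c. Listing each simplex with vertices in this order, K has dimension 0 with simplices:

  0-simplices (3): a, b, c

so the chain groups are C_0 ≅ Z^3.

From H_k ≅ ker(∂_k) / im(∂_{k+1}) we obtain:

  H_0: rank C_0 − rank ∂_1 = 3 − 0 = 3, and there is no ∂_1, so H_0 ≅ Z^3.

Hence the Betti numbers are b_0 = 3.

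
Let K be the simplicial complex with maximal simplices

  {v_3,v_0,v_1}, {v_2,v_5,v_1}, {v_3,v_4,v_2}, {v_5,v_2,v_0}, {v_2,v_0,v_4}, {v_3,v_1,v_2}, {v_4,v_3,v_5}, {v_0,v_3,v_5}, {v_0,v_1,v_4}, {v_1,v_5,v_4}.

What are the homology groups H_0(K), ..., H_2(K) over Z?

Take the total order v_0 < v_1 < v_2 < v_3 < v_4 < v_5 on the vertex set. Then K (dimension 2) consists of the simplices:

  0-simplices (6): [v_0], [v_1], [v_2], [v_3], [v_4], [v_5]
  1-simplices (15): (15 of them)
  2-simplices (10): [v_0,v_1,v_3], [v_0,v_1,v_4], [v_0,v_2,v_4], [v_0,v_2,v_5], [v_0,v_3,v_5], [v_1,v_2,v_3], [v_1,v_2,v_5], [v_1,v_4,v_5], [v_2,v_3,v_4], [v_3,v_4,v_5]

so the chain groups are C_0 ≅ Z^6, C_1 ≅ Z^15, C_2 ≅ Z^10.

Boundary ∂_1: C_1 → C_0 maps an edge to its endpoints' difference, ∂[p,q] = q − p. For instance
  ∂[v_0,v_3] = [v_3] − [v_0].
The resulting 6×15 matrix has rank 5, and its Smith normal form has invariant factors (1,1,1,1,1).

The boundary map ∂_2: C_2 → C_1 sends each 2-simplex [p,q,r] to [q,r] − [p,r] + [p,q]. For instance
  ∂[v_0,v_2,v_5] = [v_2,v_5] − [v_0,v_5] + [v_0,v_2],
  ∂[v_1,v_4,v_5] = [v_4,v_5] − [v_1,v_5] + [v_1,v_4].
The resulting 15×10 matrix has rank 10, and its Smith normal form has invariant factors (1,1,1,1,1,1,1,1,1,2).

From H_k ≅ ker(∂_k) / im(∂_{k+1}) we obtain:

  H_0: rank C_0 − rank ∂_1 = 6 − 5 = 1, and the invariant factors of ∂_1 are all 1, so H_0 ≅ Z.
  H_1: rank ker ∂_1 − rank ∂_2 = (15 − 5) − 10 = 0, and ∂_2 has invariant factor 2 > 1, so H_1 ≅ Z/2.
  H_2: rank ker ∂_2 − rank ∂_3 = (10 − 10) − 0 = 0, and there is no ∂_3, so H_2 ≅ 0.

As a check, the Euler characteristic is 6 − 15 + 10 = 1, which agrees with 1 − 0 + 0 = 1.
(K is a triangulation of the real projective plane RP^2.)

H_0 ≅ Z,  H_1 ≅ Z/2,  H_2 = 0.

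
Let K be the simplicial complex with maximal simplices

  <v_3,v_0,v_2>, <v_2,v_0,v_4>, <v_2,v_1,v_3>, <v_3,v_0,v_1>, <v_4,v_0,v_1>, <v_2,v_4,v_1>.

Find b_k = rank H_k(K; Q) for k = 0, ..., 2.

Order the vertices as v_0 < v_1 < v_2 < v_3 < v_4. Listing each simplex with vertices in this order, K has dimension 2 with simplices:

  0-simplices (5): [v_0], [v_1], [v_2], [v_3], [v_4]
  1-simplices (9): [v_0,v_1], [v_0,v_2], [v_0,v_3], [v_0,v_4], [v_1,v_2], [v_1,v_3], [v_1,v_4], [v_2,v_3], [v_2,v_4]
  2-simplices (6): [v_0,v_1,v_3], [v_0,v_1,v_4], [v_0,v_2,v_3], [v_0,v_2,v_4], [v_1,v_2,v_3], [v_1,v_2,v_4]

Hence C_0 ≅ Z^5, C_1 ≅ Z^9, C_2 ≅ Z^6.

∂_1: C_1 → C_0 sends each edge [p,q] (with p < q) to q − p. For instance
  ∂[v_0,v_3] = [v_3] − [v_0].
The 5×9 boundary matrix has rank 4 and Smith normal form diag(1,1,1,1).

The boundary map ∂_2: C_2 → C_1 sends each 2-simplex [p,q,r] to [q,r] − [p,r] + [p,q]. For instance
  ∂[v_1,v_2,v_4] = [v_2,v_4] − [v_1,v_4] + [v_1,v_2],
  ∂[v_0,v_2,v_4] = [v_2,v_4] − [v_0,v_4] + [v_0,v_2].
The resulting 9×6 matrix has rank 5, and its Smith normal form has invariant factors (1,1,1,1,1).

Now H_k = ker ∂_k / im ∂_{k+1}, so:

  H_0: rank C_0 − rank ∂_1 = 5 − 4 = 1, and the invariant factors of ∂_1 are all 1, so H_0 = Z.
  H_1: rank ker ∂_1 − rank ∂_2 = (9 − 4) − 5 = 0, and the invariant factors of ∂_2 are all 1, so H_1 = 0.
  H_2: rank ker ∂_2 − rank ∂_3 = (6 − 5) − 0 = 1, and there is no ∂_3, so H_2 = Z.

As a check, the Euler characteristic is 5 − 9 + 6 = 2, which agrees with 1 − 0 + 1 = 2.

Hence the Betti numbers are b_0 = 1, b_1 = 0, b_2 = 1.

b_0 = 1, b_1 = 0, b_2 = 1.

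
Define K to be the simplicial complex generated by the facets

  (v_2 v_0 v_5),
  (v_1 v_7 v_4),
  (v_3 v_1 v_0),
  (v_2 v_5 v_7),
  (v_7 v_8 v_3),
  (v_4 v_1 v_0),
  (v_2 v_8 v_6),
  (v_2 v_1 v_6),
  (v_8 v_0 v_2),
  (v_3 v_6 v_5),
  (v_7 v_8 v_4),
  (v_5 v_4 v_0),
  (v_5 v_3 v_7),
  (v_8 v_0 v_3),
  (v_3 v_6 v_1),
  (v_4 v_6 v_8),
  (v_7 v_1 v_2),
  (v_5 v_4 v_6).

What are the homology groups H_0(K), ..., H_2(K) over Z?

H_0 ≅ Z,  H_1 ≅ Z^2,  H_2 ≅ Z.

Order the vertices as v_0 < v_1 < v_2 < v_3 < v_4 < v_5 < v_6 < v_7 < v_8. Listing each simplex with vertices in this order, K has dimension 2 with simplices:

  0-simplices (9): [v_0], [v_1], [v_2], [v_3], [v_4], [v_5], [v_6], [v_7], [v_8]
  1-simplices (27): (27 of them)
  2-simplices (18): (18 of them)

so the chain groups are C_0 ≅ Z^9, C_1 ≅ Z^27, C_2 ≅ Z^18.

The boundary map ∂_1: C_1 → C_0 sends each edge [p,q] (with p < q) to q − p. For instance
  ∂[v_0,v_1] = [v_1] − [v_0].
The 9×27 boundary matrix has rank 8 and Smith normal form diag(1,1,1,1,1,1,1,1).

The boundary map ∂_2: C_2 → C_1 sends each 2-simplex [p,q,r] to [q,r] − [p,r] + [p,q]. For instance
  ∂[v_3,v_5,v_6] = [v_5,v_6] − [v_3,v_6] + [v_3,v_5],
  ∂[v_0,v_2,v_8] = [v_2,v_8] − [v_0,v_8] + [v_0,v_2].
The resulting 27×18 matrix has rank 17, and its Smith normal form has invariant factors (1,1,1,1,1,1,1,1,1,1,1,1,1,1,1,1,1).

Now H_k = ker ∂_k / im ∂_{k+1}, so:

  H_0: rank C_0 − rank ∂_1 = 9 − 8 = 1, and the invariant factors of ∂_1 are all 1, so H_0 ≅ Z.
  H_1: rank ker ∂_1 − rank ∂_2 = (27 − 8) − 17 = 2, and the invariant factors of ∂_2 are all 1, so H_1 ≅ Z^2.
  H_2: rank ker ∂_2 − rank ∂_3 = (18 − 17) − 0 = 1, and there is no ∂_3, so H_2 ≅ Z.

(K is a triangulation of the torus T^2.)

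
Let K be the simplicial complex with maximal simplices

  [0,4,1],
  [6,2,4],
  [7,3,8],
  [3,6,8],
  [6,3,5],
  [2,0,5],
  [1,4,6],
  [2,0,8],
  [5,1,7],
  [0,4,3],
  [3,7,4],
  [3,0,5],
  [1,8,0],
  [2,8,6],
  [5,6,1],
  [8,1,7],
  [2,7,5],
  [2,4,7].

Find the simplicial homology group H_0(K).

We work with the vertex ordering 0 < 1 < 2 < 3 < 4 < 5 < 6 < 7 < 8. The simplices of K, each written with vertices in increasing order, are:

  0-simplices (9): [0], [1], [2], [3], [4], [5], [6], [7], [8]
  1-simplices (27): (27 of them)
  2-simplices (18): [0,1,4], [0,1,8], [0,2,5], [0,2,8], [0,3,4], [0,3,5], [1,4,6], [1,5,6], [1,5,7], [1,7,8], [2,4,6], [2,4,7], [2,5,7], [2,6,8], [3,4,7], [3,5,6], [3,6,8], [3,7,8]

giving chain groups C_0 ≅ Z^9, C_1 ≅ Z^27, C_2 ≅ Z^18.

The boundary map ∂_1: C_1 → C_0 maps an edge to its endpoints' difference, ∂[p,q] = q − p.
This gives a 9×27 integer matrix of rank 8; reducing to Smith normal form yields diagonal entries (1,1,1,1,1,1,1,1).

Boundary ∂_2: C_2 → C_1 maps a triangle to the signed sum of its edges. For instance
  ∂[3,5,6] = [5,6] − [3,6] + [3,5],
  ∂[2,4,6] = [4,6] − [2,6] + [2,4].
As a 27×18 matrix over Z this has rank 17, with invariant factors (1,1,1,1,1,1,1,1,1,1,1,1,1,1,1,1,1).

Now H_k = ker ∂_k / im ∂_{k+1}, so:

  H_0: rank C_0 − rank ∂_1 = 9 − 8 = 1, and the invariant factors of ∂_1 are all 1, so H_0 = Z.

H_0 ≅ Z.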